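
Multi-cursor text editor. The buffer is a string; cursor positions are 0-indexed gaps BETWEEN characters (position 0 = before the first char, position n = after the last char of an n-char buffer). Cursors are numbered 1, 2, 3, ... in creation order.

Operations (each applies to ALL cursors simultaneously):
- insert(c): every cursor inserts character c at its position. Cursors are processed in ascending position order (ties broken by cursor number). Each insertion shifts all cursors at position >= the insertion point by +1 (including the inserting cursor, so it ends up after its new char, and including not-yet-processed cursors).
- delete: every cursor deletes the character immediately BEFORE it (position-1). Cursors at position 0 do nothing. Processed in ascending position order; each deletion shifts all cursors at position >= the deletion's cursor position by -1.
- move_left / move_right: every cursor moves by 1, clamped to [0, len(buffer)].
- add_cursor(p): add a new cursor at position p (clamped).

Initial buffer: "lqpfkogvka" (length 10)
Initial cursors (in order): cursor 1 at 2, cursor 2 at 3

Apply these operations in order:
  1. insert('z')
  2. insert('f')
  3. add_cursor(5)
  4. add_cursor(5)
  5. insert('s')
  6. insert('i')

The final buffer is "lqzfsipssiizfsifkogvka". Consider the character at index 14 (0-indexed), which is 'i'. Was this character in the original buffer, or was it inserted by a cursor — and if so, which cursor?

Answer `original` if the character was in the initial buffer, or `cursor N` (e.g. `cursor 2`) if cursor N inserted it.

After op 1 (insert('z')): buffer="lqzpzfkogvka" (len 12), cursors c1@3 c2@5, authorship ..1.2.......
After op 2 (insert('f')): buffer="lqzfpzffkogvka" (len 14), cursors c1@4 c2@7, authorship ..11.22.......
After op 3 (add_cursor(5)): buffer="lqzfpzffkogvka" (len 14), cursors c1@4 c3@5 c2@7, authorship ..11.22.......
After op 4 (add_cursor(5)): buffer="lqzfpzffkogvka" (len 14), cursors c1@4 c3@5 c4@5 c2@7, authorship ..11.22.......
After op 5 (insert('s')): buffer="lqzfspsszfsfkogvka" (len 18), cursors c1@5 c3@8 c4@8 c2@11, authorship ..111.34222.......
After op 6 (insert('i')): buffer="lqzfsipssiizfsifkogvka" (len 22), cursors c1@6 c3@11 c4@11 c2@15, authorship ..1111.34342222.......
Authorship (.=original, N=cursor N): . . 1 1 1 1 . 3 4 3 4 2 2 2 2 . . . . . . .
Index 14: author = 2

Answer: cursor 2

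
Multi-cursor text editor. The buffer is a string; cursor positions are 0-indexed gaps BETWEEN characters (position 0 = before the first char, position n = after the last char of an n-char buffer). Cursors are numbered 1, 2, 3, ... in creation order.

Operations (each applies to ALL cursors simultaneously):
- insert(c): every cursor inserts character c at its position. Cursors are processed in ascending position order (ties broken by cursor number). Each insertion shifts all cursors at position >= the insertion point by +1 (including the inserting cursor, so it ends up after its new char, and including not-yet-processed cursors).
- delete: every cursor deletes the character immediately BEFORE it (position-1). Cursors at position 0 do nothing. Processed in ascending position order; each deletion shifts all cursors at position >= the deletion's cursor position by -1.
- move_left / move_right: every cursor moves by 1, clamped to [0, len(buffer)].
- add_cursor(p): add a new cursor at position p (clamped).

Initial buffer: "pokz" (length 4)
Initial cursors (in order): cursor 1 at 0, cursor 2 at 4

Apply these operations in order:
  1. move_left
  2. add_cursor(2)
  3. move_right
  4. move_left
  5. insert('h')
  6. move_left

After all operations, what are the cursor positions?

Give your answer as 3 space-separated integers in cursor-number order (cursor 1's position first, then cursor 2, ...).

After op 1 (move_left): buffer="pokz" (len 4), cursors c1@0 c2@3, authorship ....
After op 2 (add_cursor(2)): buffer="pokz" (len 4), cursors c1@0 c3@2 c2@3, authorship ....
After op 3 (move_right): buffer="pokz" (len 4), cursors c1@1 c3@3 c2@4, authorship ....
After op 4 (move_left): buffer="pokz" (len 4), cursors c1@0 c3@2 c2@3, authorship ....
After op 5 (insert('h')): buffer="hpohkhz" (len 7), cursors c1@1 c3@4 c2@6, authorship 1..3.2.
After op 6 (move_left): buffer="hpohkhz" (len 7), cursors c1@0 c3@3 c2@5, authorship 1..3.2.

Answer: 0 5 3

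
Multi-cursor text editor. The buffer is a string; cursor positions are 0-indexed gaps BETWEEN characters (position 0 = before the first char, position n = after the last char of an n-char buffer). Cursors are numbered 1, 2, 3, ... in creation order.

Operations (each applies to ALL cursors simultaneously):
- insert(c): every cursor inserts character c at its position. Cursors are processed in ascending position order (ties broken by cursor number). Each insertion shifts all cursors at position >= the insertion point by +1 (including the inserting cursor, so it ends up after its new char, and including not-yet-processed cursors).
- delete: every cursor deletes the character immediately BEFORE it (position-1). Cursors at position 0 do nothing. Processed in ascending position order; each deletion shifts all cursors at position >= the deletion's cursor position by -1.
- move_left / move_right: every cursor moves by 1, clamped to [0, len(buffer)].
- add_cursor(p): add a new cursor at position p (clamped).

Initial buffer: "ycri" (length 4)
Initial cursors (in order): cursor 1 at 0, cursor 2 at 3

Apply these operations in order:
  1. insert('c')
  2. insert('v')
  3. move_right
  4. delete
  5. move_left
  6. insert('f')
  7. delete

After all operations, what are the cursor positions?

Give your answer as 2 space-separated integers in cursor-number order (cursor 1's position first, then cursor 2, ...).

Answer: 1 5

Derivation:
After op 1 (insert('c')): buffer="cycrci" (len 6), cursors c1@1 c2@5, authorship 1...2.
After op 2 (insert('v')): buffer="cvycrcvi" (len 8), cursors c1@2 c2@7, authorship 11...22.
After op 3 (move_right): buffer="cvycrcvi" (len 8), cursors c1@3 c2@8, authorship 11...22.
After op 4 (delete): buffer="cvcrcv" (len 6), cursors c1@2 c2@6, authorship 11..22
After op 5 (move_left): buffer="cvcrcv" (len 6), cursors c1@1 c2@5, authorship 11..22
After op 6 (insert('f')): buffer="cfvcrcfv" (len 8), cursors c1@2 c2@7, authorship 111..222
After op 7 (delete): buffer="cvcrcv" (len 6), cursors c1@1 c2@5, authorship 11..22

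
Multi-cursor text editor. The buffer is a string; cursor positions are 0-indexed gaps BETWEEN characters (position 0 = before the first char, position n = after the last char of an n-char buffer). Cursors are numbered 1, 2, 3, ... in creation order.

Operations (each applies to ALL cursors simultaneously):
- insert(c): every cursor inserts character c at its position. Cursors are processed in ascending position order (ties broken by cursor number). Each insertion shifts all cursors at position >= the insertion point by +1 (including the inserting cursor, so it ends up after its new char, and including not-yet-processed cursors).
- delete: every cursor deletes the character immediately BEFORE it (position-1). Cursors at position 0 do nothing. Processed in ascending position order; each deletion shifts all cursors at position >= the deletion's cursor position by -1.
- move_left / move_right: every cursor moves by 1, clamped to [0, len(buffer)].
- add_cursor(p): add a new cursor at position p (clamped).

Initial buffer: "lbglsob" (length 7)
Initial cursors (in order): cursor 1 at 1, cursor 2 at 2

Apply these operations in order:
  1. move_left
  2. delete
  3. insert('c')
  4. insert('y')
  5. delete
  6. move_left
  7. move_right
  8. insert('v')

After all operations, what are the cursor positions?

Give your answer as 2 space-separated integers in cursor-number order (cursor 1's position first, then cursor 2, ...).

Answer: 4 4

Derivation:
After op 1 (move_left): buffer="lbglsob" (len 7), cursors c1@0 c2@1, authorship .......
After op 2 (delete): buffer="bglsob" (len 6), cursors c1@0 c2@0, authorship ......
After op 3 (insert('c')): buffer="ccbglsob" (len 8), cursors c1@2 c2@2, authorship 12......
After op 4 (insert('y')): buffer="ccyybglsob" (len 10), cursors c1@4 c2@4, authorship 1212......
After op 5 (delete): buffer="ccbglsob" (len 8), cursors c1@2 c2@2, authorship 12......
After op 6 (move_left): buffer="ccbglsob" (len 8), cursors c1@1 c2@1, authorship 12......
After op 7 (move_right): buffer="ccbglsob" (len 8), cursors c1@2 c2@2, authorship 12......
After op 8 (insert('v')): buffer="ccvvbglsob" (len 10), cursors c1@4 c2@4, authorship 1212......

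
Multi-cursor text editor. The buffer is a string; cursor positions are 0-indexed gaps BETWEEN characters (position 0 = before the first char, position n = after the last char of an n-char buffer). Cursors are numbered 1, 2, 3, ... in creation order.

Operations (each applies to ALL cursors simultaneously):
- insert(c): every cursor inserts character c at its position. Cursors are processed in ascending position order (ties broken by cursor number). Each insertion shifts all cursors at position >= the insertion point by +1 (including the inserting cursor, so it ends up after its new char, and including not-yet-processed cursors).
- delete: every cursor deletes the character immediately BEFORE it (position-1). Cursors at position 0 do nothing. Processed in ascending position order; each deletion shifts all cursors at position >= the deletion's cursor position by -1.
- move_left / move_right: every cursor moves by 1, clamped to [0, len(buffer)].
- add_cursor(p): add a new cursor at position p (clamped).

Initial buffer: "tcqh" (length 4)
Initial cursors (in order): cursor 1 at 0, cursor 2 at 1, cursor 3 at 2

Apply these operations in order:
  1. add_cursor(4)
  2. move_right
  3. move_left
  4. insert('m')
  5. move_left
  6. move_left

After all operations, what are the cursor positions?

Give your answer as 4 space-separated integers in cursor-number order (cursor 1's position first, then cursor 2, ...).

Answer: 0 1 3 5

Derivation:
After op 1 (add_cursor(4)): buffer="tcqh" (len 4), cursors c1@0 c2@1 c3@2 c4@4, authorship ....
After op 2 (move_right): buffer="tcqh" (len 4), cursors c1@1 c2@2 c3@3 c4@4, authorship ....
After op 3 (move_left): buffer="tcqh" (len 4), cursors c1@0 c2@1 c3@2 c4@3, authorship ....
After op 4 (insert('m')): buffer="mtmcmqmh" (len 8), cursors c1@1 c2@3 c3@5 c4@7, authorship 1.2.3.4.
After op 5 (move_left): buffer="mtmcmqmh" (len 8), cursors c1@0 c2@2 c3@4 c4@6, authorship 1.2.3.4.
After op 6 (move_left): buffer="mtmcmqmh" (len 8), cursors c1@0 c2@1 c3@3 c4@5, authorship 1.2.3.4.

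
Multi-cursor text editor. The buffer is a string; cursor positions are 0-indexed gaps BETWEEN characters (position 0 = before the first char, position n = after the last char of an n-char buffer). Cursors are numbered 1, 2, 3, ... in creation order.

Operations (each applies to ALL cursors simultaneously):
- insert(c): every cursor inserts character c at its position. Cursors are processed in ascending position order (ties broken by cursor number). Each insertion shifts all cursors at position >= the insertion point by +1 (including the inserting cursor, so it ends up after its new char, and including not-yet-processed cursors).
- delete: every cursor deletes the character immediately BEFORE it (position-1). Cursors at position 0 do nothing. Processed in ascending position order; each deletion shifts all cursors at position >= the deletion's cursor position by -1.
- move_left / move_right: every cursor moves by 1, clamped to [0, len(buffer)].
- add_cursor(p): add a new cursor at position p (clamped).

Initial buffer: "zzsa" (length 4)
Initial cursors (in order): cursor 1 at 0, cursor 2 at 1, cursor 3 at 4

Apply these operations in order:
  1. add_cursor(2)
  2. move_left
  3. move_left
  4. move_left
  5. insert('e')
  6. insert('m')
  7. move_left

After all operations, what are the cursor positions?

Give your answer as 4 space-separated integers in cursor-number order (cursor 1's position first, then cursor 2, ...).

After op 1 (add_cursor(2)): buffer="zzsa" (len 4), cursors c1@0 c2@1 c4@2 c3@4, authorship ....
After op 2 (move_left): buffer="zzsa" (len 4), cursors c1@0 c2@0 c4@1 c3@3, authorship ....
After op 3 (move_left): buffer="zzsa" (len 4), cursors c1@0 c2@0 c4@0 c3@2, authorship ....
After op 4 (move_left): buffer="zzsa" (len 4), cursors c1@0 c2@0 c4@0 c3@1, authorship ....
After op 5 (insert('e')): buffer="eeezezsa" (len 8), cursors c1@3 c2@3 c4@3 c3@5, authorship 124.3...
After op 6 (insert('m')): buffer="eeemmmzemzsa" (len 12), cursors c1@6 c2@6 c4@6 c3@9, authorship 124124.33...
After op 7 (move_left): buffer="eeemmmzemzsa" (len 12), cursors c1@5 c2@5 c4@5 c3@8, authorship 124124.33...

Answer: 5 5 8 5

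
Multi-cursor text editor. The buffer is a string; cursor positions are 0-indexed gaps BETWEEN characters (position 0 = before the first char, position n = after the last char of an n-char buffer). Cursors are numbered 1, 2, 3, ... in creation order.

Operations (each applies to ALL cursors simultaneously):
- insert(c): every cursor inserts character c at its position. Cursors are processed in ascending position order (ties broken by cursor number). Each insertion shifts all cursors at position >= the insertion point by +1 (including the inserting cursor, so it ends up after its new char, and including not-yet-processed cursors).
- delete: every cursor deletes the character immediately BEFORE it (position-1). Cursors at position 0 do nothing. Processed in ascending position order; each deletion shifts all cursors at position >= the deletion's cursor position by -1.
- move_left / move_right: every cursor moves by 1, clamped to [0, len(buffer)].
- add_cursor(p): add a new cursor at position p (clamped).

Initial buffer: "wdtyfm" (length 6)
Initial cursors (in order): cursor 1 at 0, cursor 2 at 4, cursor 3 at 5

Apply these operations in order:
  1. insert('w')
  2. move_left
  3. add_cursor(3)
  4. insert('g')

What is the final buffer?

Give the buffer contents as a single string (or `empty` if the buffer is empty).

Answer: gwwdgtygwfgwm

Derivation:
After op 1 (insert('w')): buffer="wwdtywfwm" (len 9), cursors c1@1 c2@6 c3@8, authorship 1....2.3.
After op 2 (move_left): buffer="wwdtywfwm" (len 9), cursors c1@0 c2@5 c3@7, authorship 1....2.3.
After op 3 (add_cursor(3)): buffer="wwdtywfwm" (len 9), cursors c1@0 c4@3 c2@5 c3@7, authorship 1....2.3.
After op 4 (insert('g')): buffer="gwwdgtygwfgwm" (len 13), cursors c1@1 c4@5 c2@8 c3@11, authorship 11..4..22.33.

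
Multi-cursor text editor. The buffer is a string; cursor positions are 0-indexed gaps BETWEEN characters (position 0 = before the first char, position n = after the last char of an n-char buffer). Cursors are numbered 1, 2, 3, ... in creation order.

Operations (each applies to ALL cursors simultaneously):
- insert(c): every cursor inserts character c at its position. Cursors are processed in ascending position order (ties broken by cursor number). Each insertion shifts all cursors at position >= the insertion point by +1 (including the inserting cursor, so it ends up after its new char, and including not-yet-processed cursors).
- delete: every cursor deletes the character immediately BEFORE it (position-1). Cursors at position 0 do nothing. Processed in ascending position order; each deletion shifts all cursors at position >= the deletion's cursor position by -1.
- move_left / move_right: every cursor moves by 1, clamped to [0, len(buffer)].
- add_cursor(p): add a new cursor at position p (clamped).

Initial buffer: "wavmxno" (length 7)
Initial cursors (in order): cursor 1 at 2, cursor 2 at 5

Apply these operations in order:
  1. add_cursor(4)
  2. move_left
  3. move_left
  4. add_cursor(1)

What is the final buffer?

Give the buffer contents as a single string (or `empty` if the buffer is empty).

Answer: wavmxno

Derivation:
After op 1 (add_cursor(4)): buffer="wavmxno" (len 7), cursors c1@2 c3@4 c2@5, authorship .......
After op 2 (move_left): buffer="wavmxno" (len 7), cursors c1@1 c3@3 c2@4, authorship .......
After op 3 (move_left): buffer="wavmxno" (len 7), cursors c1@0 c3@2 c2@3, authorship .......
After op 4 (add_cursor(1)): buffer="wavmxno" (len 7), cursors c1@0 c4@1 c3@2 c2@3, authorship .......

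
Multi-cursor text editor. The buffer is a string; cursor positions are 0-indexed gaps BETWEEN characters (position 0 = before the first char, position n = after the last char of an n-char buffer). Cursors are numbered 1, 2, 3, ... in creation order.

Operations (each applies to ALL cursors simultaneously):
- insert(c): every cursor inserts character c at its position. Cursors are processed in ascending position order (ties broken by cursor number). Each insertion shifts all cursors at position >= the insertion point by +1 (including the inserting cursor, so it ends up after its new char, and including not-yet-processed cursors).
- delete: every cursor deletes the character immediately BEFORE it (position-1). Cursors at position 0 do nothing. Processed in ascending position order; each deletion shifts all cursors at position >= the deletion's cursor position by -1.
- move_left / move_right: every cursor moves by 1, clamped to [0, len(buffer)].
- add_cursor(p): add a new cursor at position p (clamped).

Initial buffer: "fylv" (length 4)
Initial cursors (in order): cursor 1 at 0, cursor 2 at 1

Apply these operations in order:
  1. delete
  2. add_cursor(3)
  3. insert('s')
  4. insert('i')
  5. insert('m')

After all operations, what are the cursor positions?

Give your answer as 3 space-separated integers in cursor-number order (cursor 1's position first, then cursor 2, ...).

After op 1 (delete): buffer="ylv" (len 3), cursors c1@0 c2@0, authorship ...
After op 2 (add_cursor(3)): buffer="ylv" (len 3), cursors c1@0 c2@0 c3@3, authorship ...
After op 3 (insert('s')): buffer="ssylvs" (len 6), cursors c1@2 c2@2 c3@6, authorship 12...3
After op 4 (insert('i')): buffer="ssiiylvsi" (len 9), cursors c1@4 c2@4 c3@9, authorship 1212...33
After op 5 (insert('m')): buffer="ssiimmylvsim" (len 12), cursors c1@6 c2@6 c3@12, authorship 121212...333

Answer: 6 6 12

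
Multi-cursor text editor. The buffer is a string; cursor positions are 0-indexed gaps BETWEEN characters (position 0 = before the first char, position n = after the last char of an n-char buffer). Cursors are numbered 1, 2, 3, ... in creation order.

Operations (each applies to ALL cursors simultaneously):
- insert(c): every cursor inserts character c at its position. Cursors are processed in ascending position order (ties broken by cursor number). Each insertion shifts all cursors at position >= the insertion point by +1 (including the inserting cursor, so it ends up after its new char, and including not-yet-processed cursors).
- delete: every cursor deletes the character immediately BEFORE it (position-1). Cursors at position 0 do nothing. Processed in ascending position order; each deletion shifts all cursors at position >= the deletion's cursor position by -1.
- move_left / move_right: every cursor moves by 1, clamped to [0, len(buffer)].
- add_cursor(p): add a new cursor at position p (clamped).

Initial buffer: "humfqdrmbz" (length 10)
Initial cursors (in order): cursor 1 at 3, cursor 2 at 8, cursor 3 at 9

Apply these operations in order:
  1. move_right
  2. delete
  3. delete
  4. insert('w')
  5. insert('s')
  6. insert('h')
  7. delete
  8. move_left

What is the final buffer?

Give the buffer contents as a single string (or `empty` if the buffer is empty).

Answer: huwsqdwwss

Derivation:
After op 1 (move_right): buffer="humfqdrmbz" (len 10), cursors c1@4 c2@9 c3@10, authorship ..........
After op 2 (delete): buffer="humqdrm" (len 7), cursors c1@3 c2@7 c3@7, authorship .......
After op 3 (delete): buffer="huqd" (len 4), cursors c1@2 c2@4 c3@4, authorship ....
After op 4 (insert('w')): buffer="huwqdww" (len 7), cursors c1@3 c2@7 c3@7, authorship ..1..23
After op 5 (insert('s')): buffer="huwsqdwwss" (len 10), cursors c1@4 c2@10 c3@10, authorship ..11..2323
After op 6 (insert('h')): buffer="huwshqdwwsshh" (len 13), cursors c1@5 c2@13 c3@13, authorship ..111..232323
After op 7 (delete): buffer="huwsqdwwss" (len 10), cursors c1@4 c2@10 c3@10, authorship ..11..2323
After op 8 (move_left): buffer="huwsqdwwss" (len 10), cursors c1@3 c2@9 c3@9, authorship ..11..2323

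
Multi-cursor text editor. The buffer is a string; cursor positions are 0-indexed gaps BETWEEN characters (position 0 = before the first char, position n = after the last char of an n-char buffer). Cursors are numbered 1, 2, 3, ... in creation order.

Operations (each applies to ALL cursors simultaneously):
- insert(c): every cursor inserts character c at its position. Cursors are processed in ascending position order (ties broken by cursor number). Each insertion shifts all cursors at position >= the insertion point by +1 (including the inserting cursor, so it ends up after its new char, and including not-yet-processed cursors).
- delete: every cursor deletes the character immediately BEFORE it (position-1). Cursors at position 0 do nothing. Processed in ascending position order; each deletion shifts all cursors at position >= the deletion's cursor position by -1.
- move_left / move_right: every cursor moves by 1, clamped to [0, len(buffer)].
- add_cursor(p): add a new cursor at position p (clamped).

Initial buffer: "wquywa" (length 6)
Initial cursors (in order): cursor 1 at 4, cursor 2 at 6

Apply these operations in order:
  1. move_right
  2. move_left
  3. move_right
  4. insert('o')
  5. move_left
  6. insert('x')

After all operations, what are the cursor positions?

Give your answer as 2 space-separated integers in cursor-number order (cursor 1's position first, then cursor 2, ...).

Answer: 6 9

Derivation:
After op 1 (move_right): buffer="wquywa" (len 6), cursors c1@5 c2@6, authorship ......
After op 2 (move_left): buffer="wquywa" (len 6), cursors c1@4 c2@5, authorship ......
After op 3 (move_right): buffer="wquywa" (len 6), cursors c1@5 c2@6, authorship ......
After op 4 (insert('o')): buffer="wquywoao" (len 8), cursors c1@6 c2@8, authorship .....1.2
After op 5 (move_left): buffer="wquywoao" (len 8), cursors c1@5 c2@7, authorship .....1.2
After op 6 (insert('x')): buffer="wquywxoaxo" (len 10), cursors c1@6 c2@9, authorship .....11.22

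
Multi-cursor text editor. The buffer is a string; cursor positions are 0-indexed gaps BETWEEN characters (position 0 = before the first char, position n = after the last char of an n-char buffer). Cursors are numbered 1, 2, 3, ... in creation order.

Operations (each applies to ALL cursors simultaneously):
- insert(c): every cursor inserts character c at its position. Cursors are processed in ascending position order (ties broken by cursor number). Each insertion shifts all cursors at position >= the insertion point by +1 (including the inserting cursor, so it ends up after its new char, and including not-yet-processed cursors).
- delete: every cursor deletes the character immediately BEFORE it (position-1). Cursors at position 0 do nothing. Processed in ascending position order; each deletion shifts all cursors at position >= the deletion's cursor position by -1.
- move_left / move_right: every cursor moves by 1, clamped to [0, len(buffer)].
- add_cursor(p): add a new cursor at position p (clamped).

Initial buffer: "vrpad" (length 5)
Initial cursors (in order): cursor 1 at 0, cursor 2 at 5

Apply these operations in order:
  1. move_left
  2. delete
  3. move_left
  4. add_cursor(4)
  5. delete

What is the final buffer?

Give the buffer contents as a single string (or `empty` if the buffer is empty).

After op 1 (move_left): buffer="vrpad" (len 5), cursors c1@0 c2@4, authorship .....
After op 2 (delete): buffer="vrpd" (len 4), cursors c1@0 c2@3, authorship ....
After op 3 (move_left): buffer="vrpd" (len 4), cursors c1@0 c2@2, authorship ....
After op 4 (add_cursor(4)): buffer="vrpd" (len 4), cursors c1@0 c2@2 c3@4, authorship ....
After op 5 (delete): buffer="vp" (len 2), cursors c1@0 c2@1 c3@2, authorship ..

Answer: vp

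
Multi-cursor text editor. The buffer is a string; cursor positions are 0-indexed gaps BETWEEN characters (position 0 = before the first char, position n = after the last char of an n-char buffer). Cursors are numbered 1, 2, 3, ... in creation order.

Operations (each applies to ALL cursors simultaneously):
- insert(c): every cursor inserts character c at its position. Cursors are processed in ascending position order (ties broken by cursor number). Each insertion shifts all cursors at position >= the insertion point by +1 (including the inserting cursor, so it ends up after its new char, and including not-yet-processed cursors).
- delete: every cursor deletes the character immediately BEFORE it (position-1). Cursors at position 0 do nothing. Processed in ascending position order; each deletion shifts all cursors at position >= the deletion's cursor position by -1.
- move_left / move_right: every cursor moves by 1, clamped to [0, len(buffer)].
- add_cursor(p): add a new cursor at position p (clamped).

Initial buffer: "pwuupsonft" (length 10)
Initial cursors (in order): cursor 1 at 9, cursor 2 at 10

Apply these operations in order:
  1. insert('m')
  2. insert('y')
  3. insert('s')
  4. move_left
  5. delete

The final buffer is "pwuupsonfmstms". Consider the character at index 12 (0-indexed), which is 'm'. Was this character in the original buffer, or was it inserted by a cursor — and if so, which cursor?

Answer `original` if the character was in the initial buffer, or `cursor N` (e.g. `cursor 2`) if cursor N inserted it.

Answer: cursor 2

Derivation:
After op 1 (insert('m')): buffer="pwuupsonfmtm" (len 12), cursors c1@10 c2@12, authorship .........1.2
After op 2 (insert('y')): buffer="pwuupsonfmytmy" (len 14), cursors c1@11 c2@14, authorship .........11.22
After op 3 (insert('s')): buffer="pwuupsonfmystmys" (len 16), cursors c1@12 c2@16, authorship .........111.222
After op 4 (move_left): buffer="pwuupsonfmystmys" (len 16), cursors c1@11 c2@15, authorship .........111.222
After op 5 (delete): buffer="pwuupsonfmstms" (len 14), cursors c1@10 c2@13, authorship .........11.22
Authorship (.=original, N=cursor N): . . . . . . . . . 1 1 . 2 2
Index 12: author = 2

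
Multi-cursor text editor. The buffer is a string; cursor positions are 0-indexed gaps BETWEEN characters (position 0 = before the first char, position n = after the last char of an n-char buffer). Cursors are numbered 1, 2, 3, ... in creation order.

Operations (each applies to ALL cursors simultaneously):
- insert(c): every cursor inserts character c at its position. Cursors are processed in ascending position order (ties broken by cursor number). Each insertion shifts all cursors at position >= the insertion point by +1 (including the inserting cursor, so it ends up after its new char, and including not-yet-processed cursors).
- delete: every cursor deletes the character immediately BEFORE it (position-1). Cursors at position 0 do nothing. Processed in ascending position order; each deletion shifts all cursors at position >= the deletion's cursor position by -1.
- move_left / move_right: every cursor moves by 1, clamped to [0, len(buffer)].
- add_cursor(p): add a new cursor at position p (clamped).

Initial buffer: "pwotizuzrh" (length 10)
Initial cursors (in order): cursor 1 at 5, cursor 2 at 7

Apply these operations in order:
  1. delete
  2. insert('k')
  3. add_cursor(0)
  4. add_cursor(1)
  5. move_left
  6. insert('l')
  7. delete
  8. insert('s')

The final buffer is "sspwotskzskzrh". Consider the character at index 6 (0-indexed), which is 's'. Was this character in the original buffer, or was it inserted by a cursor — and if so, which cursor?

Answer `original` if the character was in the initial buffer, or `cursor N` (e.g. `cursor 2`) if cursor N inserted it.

After op 1 (delete): buffer="pwotzzrh" (len 8), cursors c1@4 c2@5, authorship ........
After op 2 (insert('k')): buffer="pwotkzkzrh" (len 10), cursors c1@5 c2@7, authorship ....1.2...
After op 3 (add_cursor(0)): buffer="pwotkzkzrh" (len 10), cursors c3@0 c1@5 c2@7, authorship ....1.2...
After op 4 (add_cursor(1)): buffer="pwotkzkzrh" (len 10), cursors c3@0 c4@1 c1@5 c2@7, authorship ....1.2...
After op 5 (move_left): buffer="pwotkzkzrh" (len 10), cursors c3@0 c4@0 c1@4 c2@6, authorship ....1.2...
After op 6 (insert('l')): buffer="llpwotlkzlkzrh" (len 14), cursors c3@2 c4@2 c1@7 c2@10, authorship 34....11.22...
After op 7 (delete): buffer="pwotkzkzrh" (len 10), cursors c3@0 c4@0 c1@4 c2@6, authorship ....1.2...
After op 8 (insert('s')): buffer="sspwotskzskzrh" (len 14), cursors c3@2 c4@2 c1@7 c2@10, authorship 34....11.22...
Authorship (.=original, N=cursor N): 3 4 . . . . 1 1 . 2 2 . . .
Index 6: author = 1

Answer: cursor 1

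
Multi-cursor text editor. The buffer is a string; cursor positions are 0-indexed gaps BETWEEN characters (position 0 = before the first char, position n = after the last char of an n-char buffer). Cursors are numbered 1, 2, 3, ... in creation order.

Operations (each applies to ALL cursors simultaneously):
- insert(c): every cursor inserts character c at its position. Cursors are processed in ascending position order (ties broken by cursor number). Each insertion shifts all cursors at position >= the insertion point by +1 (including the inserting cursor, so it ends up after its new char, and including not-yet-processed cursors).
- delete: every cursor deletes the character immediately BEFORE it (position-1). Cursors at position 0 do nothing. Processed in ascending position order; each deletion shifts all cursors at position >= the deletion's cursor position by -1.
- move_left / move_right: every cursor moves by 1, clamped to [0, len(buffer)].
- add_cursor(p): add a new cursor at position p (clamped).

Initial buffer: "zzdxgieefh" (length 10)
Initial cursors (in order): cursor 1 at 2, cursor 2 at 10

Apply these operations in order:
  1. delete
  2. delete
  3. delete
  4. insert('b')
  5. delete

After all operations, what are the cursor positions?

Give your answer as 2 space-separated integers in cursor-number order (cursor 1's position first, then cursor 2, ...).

Answer: 0 5

Derivation:
After op 1 (delete): buffer="zdxgieef" (len 8), cursors c1@1 c2@8, authorship ........
After op 2 (delete): buffer="dxgiee" (len 6), cursors c1@0 c2@6, authorship ......
After op 3 (delete): buffer="dxgie" (len 5), cursors c1@0 c2@5, authorship .....
After op 4 (insert('b')): buffer="bdxgieb" (len 7), cursors c1@1 c2@7, authorship 1.....2
After op 5 (delete): buffer="dxgie" (len 5), cursors c1@0 c2@5, authorship .....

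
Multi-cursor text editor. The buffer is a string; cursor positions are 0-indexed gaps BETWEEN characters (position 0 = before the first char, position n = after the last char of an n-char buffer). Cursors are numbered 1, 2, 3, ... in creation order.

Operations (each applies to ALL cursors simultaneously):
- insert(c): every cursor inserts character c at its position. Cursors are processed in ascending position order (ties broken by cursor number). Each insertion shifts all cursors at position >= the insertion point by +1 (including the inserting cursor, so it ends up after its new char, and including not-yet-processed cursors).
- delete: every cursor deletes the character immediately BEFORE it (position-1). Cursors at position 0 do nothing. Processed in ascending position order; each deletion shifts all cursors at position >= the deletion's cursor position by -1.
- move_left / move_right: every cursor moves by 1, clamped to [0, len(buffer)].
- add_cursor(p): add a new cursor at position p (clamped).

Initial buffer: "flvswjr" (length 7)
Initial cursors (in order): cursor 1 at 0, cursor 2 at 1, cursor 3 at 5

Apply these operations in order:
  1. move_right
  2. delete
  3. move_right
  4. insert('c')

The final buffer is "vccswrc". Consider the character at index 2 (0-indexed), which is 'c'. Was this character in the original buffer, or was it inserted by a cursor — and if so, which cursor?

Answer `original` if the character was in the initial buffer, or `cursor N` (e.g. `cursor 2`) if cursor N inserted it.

Answer: cursor 2

Derivation:
After op 1 (move_right): buffer="flvswjr" (len 7), cursors c1@1 c2@2 c3@6, authorship .......
After op 2 (delete): buffer="vswr" (len 4), cursors c1@0 c2@0 c3@3, authorship ....
After op 3 (move_right): buffer="vswr" (len 4), cursors c1@1 c2@1 c3@4, authorship ....
After op 4 (insert('c')): buffer="vccswrc" (len 7), cursors c1@3 c2@3 c3@7, authorship .12...3
Authorship (.=original, N=cursor N): . 1 2 . . . 3
Index 2: author = 2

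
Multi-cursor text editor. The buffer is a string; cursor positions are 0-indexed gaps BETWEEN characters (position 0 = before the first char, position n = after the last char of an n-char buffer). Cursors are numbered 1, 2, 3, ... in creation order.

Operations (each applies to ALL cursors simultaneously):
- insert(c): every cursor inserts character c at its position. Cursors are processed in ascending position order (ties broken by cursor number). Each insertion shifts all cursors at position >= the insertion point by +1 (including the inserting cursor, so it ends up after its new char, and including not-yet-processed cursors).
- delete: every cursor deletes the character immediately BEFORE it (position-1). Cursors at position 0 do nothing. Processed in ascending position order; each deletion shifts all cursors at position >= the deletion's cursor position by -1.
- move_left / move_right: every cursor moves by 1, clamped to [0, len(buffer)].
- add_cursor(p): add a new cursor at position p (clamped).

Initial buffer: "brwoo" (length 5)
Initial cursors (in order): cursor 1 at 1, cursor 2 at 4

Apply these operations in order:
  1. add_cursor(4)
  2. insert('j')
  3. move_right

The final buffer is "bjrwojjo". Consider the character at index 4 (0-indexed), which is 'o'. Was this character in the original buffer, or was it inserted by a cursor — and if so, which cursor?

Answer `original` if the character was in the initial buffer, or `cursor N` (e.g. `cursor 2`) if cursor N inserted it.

After op 1 (add_cursor(4)): buffer="brwoo" (len 5), cursors c1@1 c2@4 c3@4, authorship .....
After op 2 (insert('j')): buffer="bjrwojjo" (len 8), cursors c1@2 c2@7 c3@7, authorship .1...23.
After op 3 (move_right): buffer="bjrwojjo" (len 8), cursors c1@3 c2@8 c3@8, authorship .1...23.
Authorship (.=original, N=cursor N): . 1 . . . 2 3 .
Index 4: author = original

Answer: original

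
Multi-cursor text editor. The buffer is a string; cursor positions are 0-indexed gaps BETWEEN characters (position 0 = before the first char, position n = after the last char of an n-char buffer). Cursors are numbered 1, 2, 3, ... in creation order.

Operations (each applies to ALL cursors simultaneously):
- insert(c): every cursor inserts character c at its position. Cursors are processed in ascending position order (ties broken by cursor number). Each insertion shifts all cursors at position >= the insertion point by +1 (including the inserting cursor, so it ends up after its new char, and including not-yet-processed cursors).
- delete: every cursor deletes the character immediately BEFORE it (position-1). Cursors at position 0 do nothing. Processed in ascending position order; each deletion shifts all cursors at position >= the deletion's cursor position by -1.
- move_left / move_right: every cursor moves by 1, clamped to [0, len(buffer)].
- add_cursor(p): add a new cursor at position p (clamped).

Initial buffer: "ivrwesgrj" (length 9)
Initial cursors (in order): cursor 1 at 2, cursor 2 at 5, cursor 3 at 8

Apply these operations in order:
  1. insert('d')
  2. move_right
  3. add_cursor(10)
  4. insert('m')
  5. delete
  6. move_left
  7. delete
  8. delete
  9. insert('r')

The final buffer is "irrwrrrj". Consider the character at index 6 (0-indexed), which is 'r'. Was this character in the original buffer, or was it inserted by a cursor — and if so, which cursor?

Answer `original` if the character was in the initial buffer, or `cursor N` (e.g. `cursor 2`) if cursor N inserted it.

Answer: cursor 4

Derivation:
After op 1 (insert('d')): buffer="ivdrwedsgrdj" (len 12), cursors c1@3 c2@7 c3@11, authorship ..1...2...3.
After op 2 (move_right): buffer="ivdrwedsgrdj" (len 12), cursors c1@4 c2@8 c3@12, authorship ..1...2...3.
After op 3 (add_cursor(10)): buffer="ivdrwedsgrdj" (len 12), cursors c1@4 c2@8 c4@10 c3@12, authorship ..1...2...3.
After op 4 (insert('m')): buffer="ivdrmwedsmgrmdjm" (len 16), cursors c1@5 c2@10 c4@13 c3@16, authorship ..1.1..2.2..43.3
After op 5 (delete): buffer="ivdrwedsgrdj" (len 12), cursors c1@4 c2@8 c4@10 c3@12, authorship ..1...2...3.
After op 6 (move_left): buffer="ivdrwedsgrdj" (len 12), cursors c1@3 c2@7 c4@9 c3@11, authorship ..1...2...3.
After op 7 (delete): buffer="ivrwesrj" (len 8), cursors c1@2 c2@5 c4@6 c3@7, authorship ........
After op 8 (delete): buffer="irwj" (len 4), cursors c1@1 c2@3 c3@3 c4@3, authorship ....
After op 9 (insert('r')): buffer="irrwrrrj" (len 8), cursors c1@2 c2@7 c3@7 c4@7, authorship .1..234.
Authorship (.=original, N=cursor N): . 1 . . 2 3 4 .
Index 6: author = 4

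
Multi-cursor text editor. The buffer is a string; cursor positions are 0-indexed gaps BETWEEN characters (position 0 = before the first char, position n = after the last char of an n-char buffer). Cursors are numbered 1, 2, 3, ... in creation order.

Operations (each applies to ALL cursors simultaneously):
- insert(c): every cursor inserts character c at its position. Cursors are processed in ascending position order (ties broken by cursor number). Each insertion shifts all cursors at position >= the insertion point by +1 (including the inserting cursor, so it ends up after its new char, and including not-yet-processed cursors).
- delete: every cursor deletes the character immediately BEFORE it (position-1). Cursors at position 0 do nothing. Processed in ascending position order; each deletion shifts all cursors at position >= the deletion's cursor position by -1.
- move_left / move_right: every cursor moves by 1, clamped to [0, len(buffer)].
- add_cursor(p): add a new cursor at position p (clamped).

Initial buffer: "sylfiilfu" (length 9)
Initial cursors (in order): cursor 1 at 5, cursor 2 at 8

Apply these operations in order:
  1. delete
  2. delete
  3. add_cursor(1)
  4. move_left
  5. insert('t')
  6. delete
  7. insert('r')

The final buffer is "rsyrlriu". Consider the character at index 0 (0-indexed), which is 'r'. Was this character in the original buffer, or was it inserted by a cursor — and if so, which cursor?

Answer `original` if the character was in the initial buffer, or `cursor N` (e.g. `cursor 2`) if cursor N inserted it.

After op 1 (delete): buffer="sylfilu" (len 7), cursors c1@4 c2@6, authorship .......
After op 2 (delete): buffer="syliu" (len 5), cursors c1@3 c2@4, authorship .....
After op 3 (add_cursor(1)): buffer="syliu" (len 5), cursors c3@1 c1@3 c2@4, authorship .....
After op 4 (move_left): buffer="syliu" (len 5), cursors c3@0 c1@2 c2@3, authorship .....
After op 5 (insert('t')): buffer="tsytltiu" (len 8), cursors c3@1 c1@4 c2@6, authorship 3..1.2..
After op 6 (delete): buffer="syliu" (len 5), cursors c3@0 c1@2 c2@3, authorship .....
After op 7 (insert('r')): buffer="rsyrlriu" (len 8), cursors c3@1 c1@4 c2@6, authorship 3..1.2..
Authorship (.=original, N=cursor N): 3 . . 1 . 2 . .
Index 0: author = 3

Answer: cursor 3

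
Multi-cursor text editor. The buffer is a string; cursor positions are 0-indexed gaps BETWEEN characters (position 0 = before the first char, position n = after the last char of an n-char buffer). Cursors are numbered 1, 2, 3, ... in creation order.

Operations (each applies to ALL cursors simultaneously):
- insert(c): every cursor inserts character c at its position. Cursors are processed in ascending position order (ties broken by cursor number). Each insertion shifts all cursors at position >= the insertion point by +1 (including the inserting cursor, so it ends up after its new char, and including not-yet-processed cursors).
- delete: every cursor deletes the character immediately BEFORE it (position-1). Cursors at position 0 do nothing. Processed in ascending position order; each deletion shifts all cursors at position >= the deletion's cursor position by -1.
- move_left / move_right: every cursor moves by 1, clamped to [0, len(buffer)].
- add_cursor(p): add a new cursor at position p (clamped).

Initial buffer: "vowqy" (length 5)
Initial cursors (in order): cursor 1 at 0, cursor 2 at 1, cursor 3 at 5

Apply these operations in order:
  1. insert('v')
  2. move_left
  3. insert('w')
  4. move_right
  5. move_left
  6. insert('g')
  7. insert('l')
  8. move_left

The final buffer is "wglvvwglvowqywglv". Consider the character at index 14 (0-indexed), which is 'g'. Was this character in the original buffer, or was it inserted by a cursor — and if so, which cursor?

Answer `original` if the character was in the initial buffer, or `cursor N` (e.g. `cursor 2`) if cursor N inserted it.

After op 1 (insert('v')): buffer="vvvowqyv" (len 8), cursors c1@1 c2@3 c3@8, authorship 1.2....3
After op 2 (move_left): buffer="vvvowqyv" (len 8), cursors c1@0 c2@2 c3@7, authorship 1.2....3
After op 3 (insert('w')): buffer="wvvwvowqywv" (len 11), cursors c1@1 c2@4 c3@10, authorship 11.22....33
After op 4 (move_right): buffer="wvvwvowqywv" (len 11), cursors c1@2 c2@5 c3@11, authorship 11.22....33
After op 5 (move_left): buffer="wvvwvowqywv" (len 11), cursors c1@1 c2@4 c3@10, authorship 11.22....33
After op 6 (insert('g')): buffer="wgvvwgvowqywgv" (len 14), cursors c1@2 c2@6 c3@13, authorship 111.222....333
After op 7 (insert('l')): buffer="wglvvwglvowqywglv" (len 17), cursors c1@3 c2@8 c3@16, authorship 1111.2222....3333
After op 8 (move_left): buffer="wglvvwglvowqywglv" (len 17), cursors c1@2 c2@7 c3@15, authorship 1111.2222....3333
Authorship (.=original, N=cursor N): 1 1 1 1 . 2 2 2 2 . . . . 3 3 3 3
Index 14: author = 3

Answer: cursor 3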